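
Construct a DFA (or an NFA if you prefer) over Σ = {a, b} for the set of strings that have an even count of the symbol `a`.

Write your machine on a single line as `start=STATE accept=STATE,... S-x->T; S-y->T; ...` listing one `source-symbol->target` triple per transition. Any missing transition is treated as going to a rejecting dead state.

start=S0; accept=S0; S0-a->S1; S0-b->S0; S1-a->S0; S1-b->S1

Keep the running count of `a`s modulo 2: each `a` advances along the cycle S0 → S1 → S0 while other symbols loop. Accept at S0.
        a   b  
>* S0   S1  S0 
   S1   S0  S1 
(> = start, * = accepting)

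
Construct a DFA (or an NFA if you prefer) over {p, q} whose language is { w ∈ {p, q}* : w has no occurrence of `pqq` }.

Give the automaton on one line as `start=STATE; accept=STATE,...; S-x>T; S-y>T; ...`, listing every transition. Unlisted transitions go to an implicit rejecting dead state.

Track partial matches of the forbidden pattern `pqq`. State S3 is a dead state reached once `pqq` has occurred; every other state accepts. S0 means no part of `pqq` is currently matched.
A 4-state machine:
        p   q  
>* S0   S1  S0 
 * S1   S1  S2 
 * S2   S1  S3 
   S3   S3  S3 
(> = start, * = accepting)

start=S0; accept=S0,S1,S2; S0-p>S1; S0-q>S0; S1-p>S1; S1-q>S2; S2-p>S1; S2-q>S3; S3-p>S3; S3-q>S3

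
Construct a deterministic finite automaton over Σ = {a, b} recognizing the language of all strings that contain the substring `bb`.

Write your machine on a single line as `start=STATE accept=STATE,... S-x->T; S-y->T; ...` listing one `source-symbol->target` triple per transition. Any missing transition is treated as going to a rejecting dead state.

start=S0; accept=S2; S0-a->S0; S0-b->S1; S1-a->S0; S1-b->S2; S2-a->S2; S2-b->S2

States S0..S1 record the length of the longest prefix of `bb` that matches the current input suffix. Reaching S2 means `bb` has been seen, and we stay there forever. Accept from S2.
        a   b  
>  S0   S0  S1 
   S1   S0  S2 
 * S2   S2  S2 
(> = start, * = accepting)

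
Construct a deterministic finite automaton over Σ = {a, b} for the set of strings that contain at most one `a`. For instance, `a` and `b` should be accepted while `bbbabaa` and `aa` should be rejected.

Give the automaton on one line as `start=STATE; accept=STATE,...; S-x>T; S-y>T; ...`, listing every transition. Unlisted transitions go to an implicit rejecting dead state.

Count `a`s, saturating at 2: state S0 means no `a` yet, S1 means one `a` seen, S2 means more than one. Each `a` increments (capped at S2); other symbols loop. Accept from {S0, S1}.
        a   b  
>* S0   S1  S0 
 * S1   S2  S1 
   S2   S2  S2 
(> = start, * = accepting)

start=S0; accept=S0,S1; S0-a>S1; S0-b>S0; S1-a>S2; S1-b>S1; S2-a>S2; S2-b>S2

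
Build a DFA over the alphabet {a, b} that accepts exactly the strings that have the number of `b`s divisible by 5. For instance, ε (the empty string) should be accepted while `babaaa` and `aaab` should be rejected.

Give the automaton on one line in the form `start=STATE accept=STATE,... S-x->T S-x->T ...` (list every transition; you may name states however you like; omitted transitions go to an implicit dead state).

Keep the running count of `b`s modulo 5: each `b` advances along the cycle q0 → q1 → q2 → q3 → q4 → q0 while other symbols loop. Accept at q0.
        a   b  
>* q0   q0  q1 
   q1   q1  q2 
   q2   q2  q3 
   q3   q3  q4 
   q4   q4  q0 
(> = start, * = accepting)

start=q0 accept=q0 q0-a->q0 q0-b->q1 q1-a->q1 q1-b->q2 q2-a->q2 q2-b->q3 q3-a->q3 q3-b->q4 q4-a->q4 q4-b->q0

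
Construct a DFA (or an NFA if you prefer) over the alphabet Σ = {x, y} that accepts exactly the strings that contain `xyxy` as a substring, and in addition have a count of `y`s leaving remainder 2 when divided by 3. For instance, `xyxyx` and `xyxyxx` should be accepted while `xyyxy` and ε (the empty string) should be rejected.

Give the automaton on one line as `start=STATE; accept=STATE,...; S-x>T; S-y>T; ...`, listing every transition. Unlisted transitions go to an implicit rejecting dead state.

start=q0; accept=q9; q0-x>q1; q0-y>q2; q1-x>q1; q1-y>q3; q2-x>q4; q2-y>q5; q3-x>q6; q3-y>q5; q4-x>q4; q4-y>q7; q5-x>q8; q5-y>q0; q6-x>q4; q6-y>q9; q7-x>q10; q7-y>q0; q8-x>q8; q8-y>q11; q9-x>q9; q9-y>q12; q10-x>q8; q10-y>q12; q11-x>q13; q11-y>q2; q12-x>q12; q12-y>q14; q13-x>q1; q13-y>q14; q14-x>q14; q14-y>q9

Run two small machines in parallel and take their product. One (5 states) tracks whether and how much of `xyxy` has been seen; the other (3 states) tracks the count of `y`s modulo 3. Each combined state is a pair, one component from each; accept when both components accept.
A 15-state machine:
          x    y  
>  q0     q1   q2 
   q1     q1   q3 
   q2     q4   q5 
   q3     q6   q5 
   q4     q4   q7 
   q5     q8   q0 
   q6     q4   q9 
   q7    q10   q0 
   q8     q8  q11 
 * q9     q9  q12 
   q10    q8  q12 
   q11   q13   q2 
   q12   q12  q14 
   q13    q1  q14 
   q14   q14   q9 
(> = start, * = accepting)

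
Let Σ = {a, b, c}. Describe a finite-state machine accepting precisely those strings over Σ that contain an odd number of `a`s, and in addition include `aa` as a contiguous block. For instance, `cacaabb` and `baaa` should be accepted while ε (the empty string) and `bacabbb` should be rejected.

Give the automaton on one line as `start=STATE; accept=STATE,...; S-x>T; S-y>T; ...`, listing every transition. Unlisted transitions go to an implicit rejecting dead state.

start=q0; accept=q4; q0-a>q1; q0-b>q0; q0-c>q0; q1-a>q2; q1-b>q3; q1-c>q3; q2-a>q4; q2-b>q2; q2-c>q2; q3-a>q5; q3-b>q3; q3-c>q3; q4-a>q2; q4-b>q4; q4-c>q4; q5-a>q4; q5-b>q0; q5-c>q0

Handle the two conditions separately and then intersect. One (2 states) tracks the count of `a`s modulo 2; the other (3 states) tracks whether and how much of `aa` has been seen. Each combined state is a pair, one component from each; accept when both components accept.
6 states suffice.
        a   b   c  
>  q0   q1  q0  q0 
   q1   q2  q3  q3 
   q2   q4  q2  q2 
   q3   q5  q3  q3 
 * q4   q2  q4  q4 
   q5   q4  q0  q0 
(> = start, * = accepting)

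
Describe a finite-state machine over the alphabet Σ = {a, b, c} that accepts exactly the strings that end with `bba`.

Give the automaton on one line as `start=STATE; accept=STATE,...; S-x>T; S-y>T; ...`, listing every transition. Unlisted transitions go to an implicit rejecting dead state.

Let each state record the length of the longest suffix of the input read so far that is also a prefix of `bba`. S1 means the last symbol is `b`; S2 means the last 2 symbols are `bb`; S3 means the last 3 symbols are `bba`. Accept only at S3, where the string currently ends in `bba`.
A 4-state machine:
        a   b   c  
>  S0   S0  S1  S0 
   S1   S0  S2  S0 
   S2   S3  S2  S0 
 * S3   S0  S1  S0 
(> = start, * = accepting)

start=S0; accept=S3; S0-a>S0; S0-b>S1; S0-c>S0; S1-a>S0; S1-b>S2; S1-c>S0; S2-a>S3; S2-b>S2; S2-c>S0; S3-a>S0; S3-b>S1; S3-c>S0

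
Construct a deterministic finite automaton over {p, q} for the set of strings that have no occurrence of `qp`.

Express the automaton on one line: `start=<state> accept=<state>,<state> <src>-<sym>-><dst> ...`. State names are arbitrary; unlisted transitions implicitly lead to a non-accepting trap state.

start=s0 accept=s0,s1 s0-p->s0 s0-q->s1 s1-p->s2 s1-q->s1 s2-p->s2 s2-q->s2

This is the complement of 'contains `qp`'. Use the same substring-matching states — s0 through s2 holding how much of `qp` has just been matched — but flip the accepting set: everything except the trap s2 accepts.
With 3 states:
        p   q  
>* s0   s0  s1 
 * s1   s2  s1 
   s2   s2  s2 
(> = start, * = accepting)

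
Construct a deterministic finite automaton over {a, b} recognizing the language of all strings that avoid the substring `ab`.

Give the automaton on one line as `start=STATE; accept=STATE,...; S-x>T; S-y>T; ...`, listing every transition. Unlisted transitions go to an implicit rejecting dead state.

This is the complement of 'contains `ab`'. Use the same substring-matching states — q0 through q2 holding how much of `ab` has just been matched — but flip the accepting set: everything except the trap q2 accepts.
        a   b  
>* q0   q1  q0 
 * q1   q1  q2 
   q2   q2  q2 
(> = start, * = accepting)

start=q0; accept=q0,q1; q0-a>q1; q0-b>q0; q1-a>q1; q1-b>q2; q2-a>q2; q2-b>q2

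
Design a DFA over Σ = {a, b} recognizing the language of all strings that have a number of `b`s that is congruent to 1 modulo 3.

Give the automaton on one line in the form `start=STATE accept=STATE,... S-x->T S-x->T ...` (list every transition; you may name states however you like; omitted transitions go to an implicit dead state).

The only thing that matters is how many `b`s have appeared, reduced mod 3. Use one state per residue: q0 for 0, …, q2 for 2. Reading `b` moves to the next residue; anything else stays put. q1 is accepting.
3 states suffice.
        a   b  
>  q0   q0  q1 
 * q1   q1  q2 
   q2   q2  q0 
(> = start, * = accepting)

start=q0 accept=q1 q0-a->q0 q0-b->q1 q1-a->q1 q1-b->q2 q2-a->q2 q2-b->q0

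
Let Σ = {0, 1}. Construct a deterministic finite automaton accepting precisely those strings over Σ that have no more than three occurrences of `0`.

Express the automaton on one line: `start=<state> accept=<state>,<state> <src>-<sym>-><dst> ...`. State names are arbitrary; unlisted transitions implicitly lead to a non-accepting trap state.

Only the number of `0`s matters, and only up to 4. Make a chain A → B → C → D → E advanced by each `0` (with E absorbing); every other symbol self-loops. The accepting set is {A, B, C, D}.
5 states suffice.
       0  1 
>* A   B  A 
 * B   C  B 
 * C   D  C 
 * D   E  D 
   E   E  E 
(> = start, * = accepting)

start=A accept=A,B,C,D A-0->B A-1->A B-0->C B-1->B C-0->D C-1->C D-0->E D-1->D E-0->E E-1->E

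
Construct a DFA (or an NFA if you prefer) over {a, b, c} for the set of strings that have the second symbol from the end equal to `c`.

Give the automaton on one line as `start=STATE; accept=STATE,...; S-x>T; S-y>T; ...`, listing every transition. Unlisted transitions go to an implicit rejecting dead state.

start=s0; accept=s10,s11,s12; s0-a>s1; s0-b>s2; s0-c>s3; s1-a>s4; s1-b>s5; s1-c>s6; s2-a>s7; s2-b>s8; s2-c>s9; s3-a>s10; s3-b>s11; s3-c>s12; s4-a>s4; s4-b>s5; s4-c>s6; s5-a>s7; s5-b>s8; s5-c>s9; s6-a>s10; s6-b>s11; s6-c>s12; s7-a>s4; s7-b>s5; s7-c>s6; s8-a>s7; s8-b>s8; s8-c>s9; s9-a>s10; s9-b>s11; s9-c>s12; s10-a>s4; s10-b>s5; s10-c>s6; s11-a>s7; s11-b>s8; s11-c>s9; s12-a>s10; s12-b>s11; s12-c>s12

Because acceptance depends on a position counted from the end, the machine has to buffer the most recent 2 symbols. Make each state the string of the last up-to-2 symbols read; on input `x` shift the window left and append `x`. Accept when the buffered window has length 2 and begins with `c`.
A 13-state machine:
          a    b    c  
>  s0     s1   s2   s3 
   s1     s4   s5   s6 
   s2     s7   s8   s9 
   s3    s10  s11  s12 
   s4     s4   s5   s6 
   s5     s7   s8   s9 
   s6    s10  s11  s12 
   s7     s4   s5   s6 
   s8     s7   s8   s9 
   s9    s10  s11  s12 
 * s10    s4   s5   s6 
 * s11    s7   s8   s9 
 * s12   s10  s11  s12 
(> = start, * = accepting)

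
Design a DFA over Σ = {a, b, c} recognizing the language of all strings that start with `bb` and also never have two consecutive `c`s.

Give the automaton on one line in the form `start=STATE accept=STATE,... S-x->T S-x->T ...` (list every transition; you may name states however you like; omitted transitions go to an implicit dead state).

Build one automaton per condition and run them in lockstep. The first has 4 states tracking whether the input so far still matches the prefix `bb`; the second has 3 states tracking partial matches of the forbidden pattern `cc`. A product state is a pair (one from each), accepting exactly when both do.
        a   b   c  
>  q0   q1  q2  q3 
   q1   q1  q1  q3 
   q2   q1  q4  q3 
   q3   q1  q1  q5 
 * q4   q4  q4  q6 
   q5   q5  q5  q5 
 * q6   q4  q4  q7 
   q7   q7  q7  q7 
(> = start, * = accepting)

start=q0 accept=q4,q6 q0-a->q1 q0-b->q2 q0-c->q3 q1-a->q1 q1-b->q1 q1-c->q3 q2-a->q1 q2-b->q4 q2-c->q3 q3-a->q1 q3-b->q1 q3-c->q5 q4-a->q4 q4-b->q4 q4-c->q6 q5-a->q5 q5-b->q5 q5-c->q5 q6-a->q4 q6-b->q4 q6-c->q7 q7-a->q7 q7-b->q7 q7-c->q7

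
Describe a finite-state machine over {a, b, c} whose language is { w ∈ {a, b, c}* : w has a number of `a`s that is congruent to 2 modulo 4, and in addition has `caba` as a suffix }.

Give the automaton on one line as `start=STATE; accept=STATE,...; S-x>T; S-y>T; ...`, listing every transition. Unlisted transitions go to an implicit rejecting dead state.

start=s0; accept=s7; s0-a>s1; s0-b>s0; s0-c>s2; s1-a>s3; s1-b>s1; s1-c>s1; s2-a>s4; s2-b>s0; s2-c>s2; s3-a>s5; s3-b>s3; s3-c>s3; s4-a>s3; s4-b>s6; s4-c>s1; s5-a>s0; s5-b>s5; s5-c>s5; s6-a>s7; s6-b>s1; s6-c>s1; s7-a>s5; s7-b>s3; s7-c>s3

Build one automaton per condition and run them in lockstep. One (4 states) tracks the count of `a`s modulo 4; the other (5 states) tracks how much of the suffix `caba` has currently been matched. Each combined state is a pair, one component from each; accept when both components accept. Minimizing collapses redundant product states.
With 8 states:
        a   b   c  
>  s0   s1  s0  s2 
   s1   s3  s1  s1 
   s2   s4  s0  s2 
   s3   s5  s3  s3 
   s4   s3  s6  s1 
   s5   s0  s5  s5 
   s6   s7  s1  s1 
 * s7   s5  s3  s3 
(> = start, * = accepting)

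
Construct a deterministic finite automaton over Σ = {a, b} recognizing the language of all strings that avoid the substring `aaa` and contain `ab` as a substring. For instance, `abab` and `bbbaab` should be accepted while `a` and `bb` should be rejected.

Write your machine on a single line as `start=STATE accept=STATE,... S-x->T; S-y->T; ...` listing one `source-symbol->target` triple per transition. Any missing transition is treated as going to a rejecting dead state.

start=q0; accept=q3,q5,q6; q0-a->q1; q0-b->q0; q1-a->q2; q1-b->q3; q2-a->q4; q2-b->q3; q3-a->q5; q3-b->q3; q4-a->q4; q4-b->q4; q5-a->q6; q5-b->q3; q6-a->q4; q6-b->q3

Handle the two conditions separately and then intersect. One (4 states) tracks partial matches of the forbidden pattern `aaa`; the other (3 states) tracks whether and how much of `ab` has been seen. Each combined state is a pair, one component from each; accept when both components accept. After merging equivalent states the machine shrinks.
        a   b  
>  q0   q1  q0 
   q1   q2  q3 
   q2   q4  q3 
 * q3   q5  q3 
   q4   q4  q4 
 * q5   q6  q3 
 * q6   q4  q3 
(> = start, * = accepting)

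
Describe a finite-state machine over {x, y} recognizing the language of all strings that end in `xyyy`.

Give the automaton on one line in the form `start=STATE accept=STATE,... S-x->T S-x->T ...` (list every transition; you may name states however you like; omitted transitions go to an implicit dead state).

Let each state record the length of the longest suffix of the input read so far that is also a prefix of `xyyy`. q1 means the last symbol is `x`; q2 means the last 2 symbols are `xy`; q3 means the last 3 symbols are `xyy`; q4 means the last 4 symbols are `xyyy`. Accept only at q4, where the string currently ends in `xyyy`.
A 5-state machine:
        x   y  
>  q0   q1  q0 
   q1   q1  q2 
   q2   q1  q3 
   q3   q1  q4 
 * q4   q1  q0 
(> = start, * = accepting)

start=q0 accept=q4 q0-x->q1 q0-y->q0 q1-x->q1 q1-y->q2 q2-x->q1 q2-y->q3 q3-x->q1 q3-y->q4 q4-x->q1 q4-y->q0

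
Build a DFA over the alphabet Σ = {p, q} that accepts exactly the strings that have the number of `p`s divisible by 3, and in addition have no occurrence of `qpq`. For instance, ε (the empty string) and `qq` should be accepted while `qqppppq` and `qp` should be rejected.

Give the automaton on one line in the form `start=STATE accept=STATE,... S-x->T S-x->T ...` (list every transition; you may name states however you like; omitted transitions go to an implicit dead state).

Run two small machines in parallel and take their product. The first has 3 states tracking the count of `p`s modulo 3; the second has 4 states tracking partial matches of the forbidden pattern `qpq`. A product state is a pair (one from each), accepting exactly when both do.
A 12-state machine:
          p    q  
>* S0     S1   S2 
   S1     S3   S4 
 * S2     S5   S2 
   S3     S0   S6 
   S4     S7   S4 
   S5     S3   S8 
   S6     S9   S6 
   S7     S0  S10 
   S8    S10   S8 
 * S9     S1  S11 
   S10   S11  S10 
   S11    S8  S11 
(> = start, * = accepting)

start=S0 accept=S0,S2,S9 S0-p->S1 S0-q->S2 S1-p->S3 S1-q->S4 S2-p->S5 S2-q->S2 S3-p->S0 S3-q->S6 S4-p->S7 S4-q->S4 S5-p->S3 S5-q->S8 S6-p->S9 S6-q->S6 S7-p->S0 S7-q->S10 S8-p->S10 S8-q->S8 S9-p->S1 S9-q->S11 S10-p->S11 S10-q->S10 S11-p->S8 S11-q->S11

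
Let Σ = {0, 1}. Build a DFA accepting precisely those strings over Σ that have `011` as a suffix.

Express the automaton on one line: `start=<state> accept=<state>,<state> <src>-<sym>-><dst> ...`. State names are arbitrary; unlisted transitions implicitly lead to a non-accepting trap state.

Let each state record the length of the longest suffix of the input read so far that is also a prefix of `011`. S1 means the last symbol is `0`; S2 means the last 2 symbols are `01`; S3 means the last 3 symbols are `011`. Accept only at S3, where the string currently ends in `011`.
4 states suffice.
        0   1  
>  S0   S1  S0 
   S1   S1  S2 
   S2   S1  S3 
 * S3   S1  S0 
(> = start, * = accepting)

start=S0 accept=S3 S0-0->S1 S0-1->S0 S1-0->S1 S1-1->S2 S2-0->S1 S2-1->S3 S3-0->S1 S3-1->S0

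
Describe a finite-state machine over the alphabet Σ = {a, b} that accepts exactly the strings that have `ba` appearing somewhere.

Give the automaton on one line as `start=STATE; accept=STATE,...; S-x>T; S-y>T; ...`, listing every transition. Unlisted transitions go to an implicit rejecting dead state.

start=S0; accept=S2; S0-a>S0; S0-b>S1; S1-a>S2; S1-b>S1; S2-a>S2; S2-b>S2

Track how much of `ba` has been matched so far: state S0 is no progress, S2 is the absorbing accept state reached once `ba` has occurred. Intermediate states record partial matches; on a mismatch, fall back to the longest reusable overlap.
3 states suffice.
        a   b  
>  S0   S0  S1 
   S1   S2  S1 
 * S2   S2  S2 
(> = start, * = accepting)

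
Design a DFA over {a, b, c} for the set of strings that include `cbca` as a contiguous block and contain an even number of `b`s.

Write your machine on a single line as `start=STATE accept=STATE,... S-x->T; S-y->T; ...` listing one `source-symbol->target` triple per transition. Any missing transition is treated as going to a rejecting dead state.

Build one automaton per condition and run them in lockstep. The first has 5 states tracking whether and how much of `cbca` has been seen; the second has 2 states tracking the count of `b`s modulo 2. A product state is a pair (one from each), accepting exactly when both do.
10 states suffice.
        a   b   c  
>  q0   q0  q1  q2 
   q1   q1  q0  q3 
   q2   q0  q4  q2 
   q3   q1  q5  q3 
   q4   q1  q0  q6 
   q5   q0  q1  q7 
   q6   q8  q5  q3 
   q7   q9  q4  q2 
   q8   q8  q9  q8 
 * q9   q9  q8  q9 
(> = start, * = accepting)

start=q0; accept=q9; q0-a->q0; q0-b->q1; q0-c->q2; q1-a->q1; q1-b->q0; q1-c->q3; q2-a->q0; q2-b->q4; q2-c->q2; q3-a->q1; q3-b->q5; q3-c->q3; q4-a->q1; q4-b->q0; q4-c->q6; q5-a->q0; q5-b->q1; q5-c->q7; q6-a->q8; q6-b->q5; q6-c->q3; q7-a->q9; q7-b->q4; q7-c->q2; q8-a->q8; q8-b->q9; q8-c->q8; q9-a->q9; q9-b->q8; q9-c->q9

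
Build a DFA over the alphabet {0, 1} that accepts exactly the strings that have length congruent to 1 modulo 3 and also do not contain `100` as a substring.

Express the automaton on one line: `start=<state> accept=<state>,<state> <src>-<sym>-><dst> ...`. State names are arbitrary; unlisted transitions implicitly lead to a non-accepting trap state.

Run two small machines in parallel and take their product. The first has 3 states tracking the input length modulo 3; the second has 4 states tracking partial matches of the forbidden pattern `100`. A product state is a pair (one from each), accepting exactly when both do. After merging equivalent states the machine shrinks.
With 10 states:
       0  1 
>  A   B  C 
 * B   D  E 
 * C   F  E 
   D   A  G 
   E   H  G 
   F   I  G 
   G   J  C 
   H   I  C 
   I   I  I 
 * J   I  E 
(> = start, * = accepting)

start=A accept=B,C,J A-0->B A-1->C B-0->D B-1->E C-0->F C-1->E D-0->A D-1->G E-0->H E-1->G F-0->I F-1->G G-0->J G-1->C H-0->I H-1->C I-0->I I-1->I J-0->I J-1->E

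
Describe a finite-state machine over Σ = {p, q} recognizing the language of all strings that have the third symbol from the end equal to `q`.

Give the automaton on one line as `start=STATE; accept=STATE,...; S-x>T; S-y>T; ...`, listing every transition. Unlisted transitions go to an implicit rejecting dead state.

start=A; accept=L,M,N,O; A-p>B; A-q>C; B-p>D; B-q>E; C-p>F; C-q>G; D-p>H; D-q>I; E-p>J; E-q>K; F-p>L; F-q>M; G-p>N; G-q>O; H-p>H; H-q>I; I-p>J; I-q>K; J-p>L; J-q>M; K-p>N; K-q>O; L-p>H; L-q>I; M-p>J; M-q>K; N-p>L; N-q>M; O-p>N; O-q>O

Because acceptance depends on a position counted from the end, the machine has to buffer the most recent 3 symbols. Make each state the string of the last up-to-3 symbols read; on input `x` shift the window left and append `x`. Accept when the buffered window has length 3 and begins with `q`.
A 15-state machine:
       p  q 
>  A   B  C 
   B   D  E 
   C   F  G 
   D   H  I 
   E   J  K 
   F   L  M 
   G   N  O 
   H   H  I 
   I   J  K 
   J   L  M 
   K   N  O 
 * L   H  I 
 * M   J  K 
 * N   L  M 
 * O   N  O 
(> = start, * = accepting)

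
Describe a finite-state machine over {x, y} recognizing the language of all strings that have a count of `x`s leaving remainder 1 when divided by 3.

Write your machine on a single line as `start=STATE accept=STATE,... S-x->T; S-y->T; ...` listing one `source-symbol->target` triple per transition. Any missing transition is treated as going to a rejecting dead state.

start=q0; accept=q1; q0-x->q1; q0-y->q0; q1-x->q2; q1-y->q1; q2-x->q0; q2-y->q2

The only thing that matters is how many `x`s have appeared, reduced mod 3. Use one state per residue: q0 for 0, …, q2 for 2. Reading `x` moves to the next residue; anything else stays put. q1 is accepting.
A 3-state machine:
        x   y  
>  q0   q1  q0 
 * q1   q2  q1 
   q2   q0  q2 
(> = start, * = accepting)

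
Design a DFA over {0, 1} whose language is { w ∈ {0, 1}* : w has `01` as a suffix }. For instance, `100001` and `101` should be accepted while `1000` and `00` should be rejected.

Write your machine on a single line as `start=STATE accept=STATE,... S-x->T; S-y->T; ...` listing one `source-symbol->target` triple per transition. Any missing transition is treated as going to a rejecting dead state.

Let each state record the length of the longest suffix of the input read so far that is also a prefix of `01`. q1 means the last symbol is `0`; q2 means the last 2 symbols are `01`. Accept only at q2, where the string currently ends in `01`.
3 states suffice.
        0   1  
>  q0   q1  q0 
   q1   q1  q2 
 * q2   q1  q0 
(> = start, * = accepting)

start=q0; accept=q2; q0-0->q1; q0-1->q0; q1-0->q1; q1-1->q2; q2-0->q1; q2-1->q0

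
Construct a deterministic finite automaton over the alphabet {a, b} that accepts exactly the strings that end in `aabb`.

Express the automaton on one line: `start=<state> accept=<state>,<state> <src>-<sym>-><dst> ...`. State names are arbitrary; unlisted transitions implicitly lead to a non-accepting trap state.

Remember how much of `aabb` the current input suffix matches. State q0 means no match yet; q1 means the last symbol is `a`; q2 means the last 2 symbols are `aa`; q3 means the last 3 symbols are `aab`; q4 means the last 4 symbols are `aabb`. Only q4 accepts. On a mismatch, fall back to the longest proper suffix that is still a prefix of `aabb`.
With 5 states:
        a   b  
>  q0   q1  q0 
   q1   q2  q0 
   q2   q2  q3 
   q3   q1  q4 
 * q4   q1  q0 
(> = start, * = accepting)

start=q0 accept=q4 q0-a->q1 q0-b->q0 q1-a->q2 q1-b->q0 q2-a->q2 q2-b->q3 q3-a->q1 q3-b->q4 q4-a->q1 q4-b->q0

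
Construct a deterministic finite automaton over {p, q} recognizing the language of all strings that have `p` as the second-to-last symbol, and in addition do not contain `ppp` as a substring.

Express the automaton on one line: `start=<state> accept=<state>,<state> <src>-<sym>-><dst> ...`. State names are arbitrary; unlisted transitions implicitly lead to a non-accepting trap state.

start=S0 accept=S2,S3 S0-p->S1 S0-q->S0 S1-p->S2 S1-q->S3 S2-p->S4 S2-q->S3 S3-p->S1 S3-q->S0 S4-p->S4 S4-q->S4

Build one automaton per condition and run them in lockstep. One (7 states) tracks the last 2 symbols read; the other (4 states) tracks partial matches of the forbidden pattern `ppp`. Each combined state is a pair, one component from each; accept when both components accept. Minimizing collapses redundant product states.
A 5-state machine:
        p   q  
>  S0   S1  S0 
   S1   S2  S3 
 * S2   S4  S3 
 * S3   S1  S0 
   S4   S4  S4 
(> = start, * = accepting)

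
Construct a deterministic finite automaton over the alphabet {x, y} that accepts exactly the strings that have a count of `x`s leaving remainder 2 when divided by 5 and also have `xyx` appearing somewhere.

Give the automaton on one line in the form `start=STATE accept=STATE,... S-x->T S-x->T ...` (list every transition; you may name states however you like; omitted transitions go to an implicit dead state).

start=q0 accept=q6 q0-x->q1 q0-y->q0 q1-x->q2 q1-y->q3 q2-x->q4 q2-y->q5 q3-x->q6 q3-y->q7 q4-x->q8 q4-y->q9 q5-x->q10 q5-y->q11 q6-x->q10 q6-y->q6 q7-x->q2 q7-y->q7 q8-x->q12 q8-y->q13 q9-x->q14 q9-y->q15 q10-x->q14 q10-y->q10 q11-x->q4 q11-y->q11 q12-x->q1 q12-y->q16 q13-x->q17 q13-y->q18 q14-x->q17 q14-y->q14 q15-x->q8 q15-y->q15 q16-x->q19 q16-y->q0 q17-x->q19 q17-y->q17 q18-x->q12 q18-y->q18 q19-x->q6 q19-y->q19

Build one automaton per condition and run them in lockstep. The first has 5 states tracking the count of `x`s modulo 5; the second has 4 states tracking whether and how much of `xyx` has been seen. A product state is a pair (one from each), accepting exactly when both do.
With 20 states:
          x    y  
>  q0     q1   q0 
   q1     q2   q3 
   q2     q4   q5 
   q3     q6   q7 
   q4     q8   q9 
   q5    q10  q11 
 * q6    q10   q6 
   q7     q2   q7 
   q8    q12  q13 
   q9    q14  q15 
   q10   q14  q10 
   q11    q4  q11 
   q12    q1  q16 
   q13   q17  q18 
   q14   q17  q14 
   q15    q8  q15 
   q16   q19   q0 
   q17   q19  q17 
   q18   q12  q18 
   q19    q6  q19 
(> = start, * = accepting)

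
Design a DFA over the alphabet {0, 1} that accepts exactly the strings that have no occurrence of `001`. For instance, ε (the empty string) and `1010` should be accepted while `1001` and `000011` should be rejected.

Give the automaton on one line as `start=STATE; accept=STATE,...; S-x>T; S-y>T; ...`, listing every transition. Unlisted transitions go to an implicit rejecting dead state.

Track partial matches of the forbidden pattern `001`. State D is a dead state reached once `001` has occurred; every other state accepts. A means no part of `001` is currently matched.
A 4-state machine:
       0  1 
>* A   B  A 
 * B   C  A 
 * C   C  D 
   D   D  D 
(> = start, * = accepting)

start=A; accept=A,B,C; A-0>B; A-1>A; B-0>C; B-1>A; C-0>C; C-1>D; D-0>D; D-1>D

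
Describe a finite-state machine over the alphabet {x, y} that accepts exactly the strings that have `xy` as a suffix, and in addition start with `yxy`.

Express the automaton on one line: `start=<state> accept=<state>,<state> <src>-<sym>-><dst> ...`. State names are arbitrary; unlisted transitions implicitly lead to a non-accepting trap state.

Handle the two conditions separately and then intersect. One (3 states) tracks how much of the suffix `xy` has currently been matched; the other (5 states) tracks whether the input so far still matches the prefix `yxy`. Each combined state is a pair, one component from each; accept when both components accept. After merging equivalent states the machine shrinks.
A 7-state machine:
       x  y 
>  A   B  C 
   B   B  B 
   C   D  B 
   D   B  E 
 * E   F  G 
   F   F  E 
   G   F  G 
(> = start, * = accepting)

start=A accept=E A-x->B A-y->C B-x->B B-y->B C-x->D C-y->B D-x->B D-y->E E-x->F E-y->G F-x->F F-y->E G-x->F G-y->G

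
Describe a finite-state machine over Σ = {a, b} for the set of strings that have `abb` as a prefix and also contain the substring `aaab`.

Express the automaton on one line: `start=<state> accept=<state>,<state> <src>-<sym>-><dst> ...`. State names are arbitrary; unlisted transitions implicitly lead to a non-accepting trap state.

Run two small machines in parallel and take their product. The first has 5 states tracking whether the input so far still matches the prefix `abb`; the second has 5 states tracking whether and how much of `aaab` has been seen. A product state is a pair (one from each), accepting exactly when both do.
A 13-state machine:
          a    b  
>  s0     s1   s2 
   s1     s3   s4 
   s2     s5   s2 
   s3     s6   s2 
   s4     s5   s7 
   s5     s3   s2 
   s6     s6   s8 
   s7     s9   s7 
   s8     s8   s8 
   s9    s10   s7 
   s10   s11   s7 
   s11   s11  s12 
 * s12   s12  s12 
(> = start, * = accepting)

start=s0 accept=s12 s0-a->s1 s0-b->s2 s1-a->s3 s1-b->s4 s2-a->s5 s2-b->s2 s3-a->s6 s3-b->s2 s4-a->s5 s4-b->s7 s5-a->s3 s5-b->s2 s6-a->s6 s6-b->s8 s7-a->s9 s7-b->s7 s8-a->s8 s8-b->s8 s9-a->s10 s9-b->s7 s10-a->s11 s10-b->s7 s11-a->s11 s11-b->s12 s12-a->s12 s12-b->s12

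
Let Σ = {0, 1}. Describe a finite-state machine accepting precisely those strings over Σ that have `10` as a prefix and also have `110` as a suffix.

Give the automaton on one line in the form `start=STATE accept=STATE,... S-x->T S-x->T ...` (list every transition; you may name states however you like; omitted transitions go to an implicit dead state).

Handle the two conditions separately and then intersect. The first has 4 states tracking whether the input so far still matches the prefix `10`; the second has 4 states tracking how much of the suffix `110` has currently been matched. A product state is a pair (one from each), accepting exactly when both do. Minimizing collapses redundant product states.
7 states suffice.
       0  1 
>  A   B  C 
   B   B  B 
   C   D  B 
   D   D  E 
   E   D  F 
   F   G  F 
 * G   D  E 
(> = start, * = accepting)

start=A accept=G A-0->B A-1->C B-0->B B-1->B C-0->D C-1->B D-0->D D-1->E E-0->D E-1->F F-0->G F-1->F G-0->D G-1->E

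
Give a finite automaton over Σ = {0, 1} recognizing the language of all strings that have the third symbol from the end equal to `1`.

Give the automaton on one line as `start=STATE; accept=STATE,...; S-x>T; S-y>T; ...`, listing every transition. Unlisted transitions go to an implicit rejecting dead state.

start=q0; accept=q11,q12,q13,q14; q0-0>q1; q0-1>q2; q1-0>q3; q1-1>q4; q2-0>q5; q2-1>q6; q3-0>q7; q3-1>q8; q4-0>q9; q4-1>q10; q5-0>q11; q5-1>q12; q6-0>q13; q6-1>q14; q7-0>q7; q7-1>q8; q8-0>q9; q8-1>q10; q9-0>q11; q9-1>q12; q10-0>q13; q10-1>q14; q11-0>q7; q11-1>q8; q12-0>q9; q12-1>q10; q13-0>q11; q13-1>q12; q14-0>q13; q14-1>q14

Because acceptance depends on a position counted from the end, the machine has to buffer the most recent 3 symbols. Make each state the string of the last up-to-3 symbols read; on input `x` shift the window left and append `x`. Accept when the buffered window has length 3 and begins with `1`.
          0    1  
>  q0     q1   q2 
   q1     q3   q4 
   q2     q5   q6 
   q3     q7   q8 
   q4     q9  q10 
   q5    q11  q12 
   q6    q13  q14 
   q7     q7   q8 
   q8     q9  q10 
   q9    q11  q12 
   q10   q13  q14 
 * q11    q7   q8 
 * q12    q9  q10 
 * q13   q11  q12 
 * q14   q13  q14 
(> = start, * = accepting)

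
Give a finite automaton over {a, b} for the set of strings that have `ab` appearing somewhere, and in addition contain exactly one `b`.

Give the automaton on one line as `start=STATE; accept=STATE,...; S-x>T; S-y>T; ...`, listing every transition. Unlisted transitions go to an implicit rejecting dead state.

Run two small machines in parallel and take their product. One (3 states) tracks whether and how much of `ab` has been seen; the other (3 states) tracks the count of `b`s, saturating at 2. Each combined state is a pair, one component from each; accept when both components accept. Equivalent product states are then merged.
4 states suffice.
        a   b  
>  q0   q1  q2 
   q1   q1  q3 
   q2   q2  q2 
 * q3   q3  q2 
(> = start, * = accepting)

start=q0; accept=q3; q0-a>q1; q0-b>q2; q1-a>q1; q1-b>q3; q2-a>q2; q2-b>q2; q3-a>q3; q3-b>q2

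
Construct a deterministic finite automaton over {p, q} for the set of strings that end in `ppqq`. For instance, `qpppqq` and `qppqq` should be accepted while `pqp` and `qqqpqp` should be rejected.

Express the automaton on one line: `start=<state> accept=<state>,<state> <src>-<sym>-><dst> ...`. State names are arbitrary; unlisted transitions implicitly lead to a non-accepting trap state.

Let each state record the length of the longest suffix of the input read so far that is also a prefix of `ppqq`. B means the last symbol is `p`; C means the last 2 symbols are `pp`; D means the last 3 symbols are `ppq`; E means the last 4 symbols are `ppqq`. Accept only at E, where the string currently ends in `ppqq`.
5 states suffice.
       p  q 
>  A   B  A 
   B   C  A 
   C   C  D 
   D   B  E 
 * E   B  A 
(> = start, * = accepting)

start=A accept=E A-p->B A-q->A B-p->C B-q->A C-p->C C-q->D D-p->B D-q->E E-p->B E-q->A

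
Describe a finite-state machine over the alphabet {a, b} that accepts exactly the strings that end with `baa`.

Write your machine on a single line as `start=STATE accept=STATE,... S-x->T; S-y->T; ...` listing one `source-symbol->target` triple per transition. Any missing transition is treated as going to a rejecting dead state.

start=s0; accept=s3; s0-a->s0; s0-b->s1; s1-a->s2; s1-b->s1; s2-a->s3; s2-b->s1; s3-a->s0; s3-b->s1

Let each state record the length of the longest suffix of the input read so far that is also a prefix of `baa`. s1 means the last symbol is `b`; s2 means the last 2 symbols are `ba`; s3 means the last 3 symbols are `baa`. Accept only at s3, where the string currently ends in `baa`.
With 4 states:
        a   b  
>  s0   s0  s1 
   s1   s2  s1 
   s2   s3  s1 
 * s3   s0  s1 
(> = start, * = accepting)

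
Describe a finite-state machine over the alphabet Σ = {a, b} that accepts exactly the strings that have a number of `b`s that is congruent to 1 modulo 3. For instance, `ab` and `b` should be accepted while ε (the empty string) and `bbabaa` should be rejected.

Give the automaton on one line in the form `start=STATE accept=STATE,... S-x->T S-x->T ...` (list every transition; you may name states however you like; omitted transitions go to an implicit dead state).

Keep the running count of `b`s modulo 3: each `b` advances along the cycle q0 → q1 → q2 → q0 while other symbols loop. Accept at q1.
A 3-state machine:
        a   b  
>  q0   q0  q1 
 * q1   q1  q2 
   q2   q2  q0 
(> = start, * = accepting)

start=q0 accept=q1 q0-a->q0 q0-b->q1 q1-a->q1 q1-b->q2 q2-a->q2 q2-b->q0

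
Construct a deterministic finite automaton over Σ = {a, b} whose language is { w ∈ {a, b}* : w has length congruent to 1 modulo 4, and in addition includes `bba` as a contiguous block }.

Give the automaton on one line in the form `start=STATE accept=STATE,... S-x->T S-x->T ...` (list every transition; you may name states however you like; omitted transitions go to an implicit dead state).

Handle the two conditions separately and then intersect. One (4 states) tracks the input length modulo 4; the other (4 states) tracks whether and how much of `bba` has been seen. Each combined state is a pair, one component from each; accept when both components accept.
          a    b  
>  q0     q1   q2 
   q1     q3   q4 
   q2     q3   q5 
   q3     q6   q7 
   q4     q6   q8 
   q5     q9   q8 
   q6     q0  q10 
   q7     q0  q11 
   q8    q12  q11 
   q9    q12  q12 
   q10    q1  q13 
   q11   q14  q13 
   q12   q14  q14 
   q13   q15   q5 
 * q14   q15  q15 
   q15    q9   q9 
(> = start, * = accepting)

start=q0 accept=q14 q0-a->q1 q0-b->q2 q1-a->q3 q1-b->q4 q2-a->q3 q2-b->q5 q3-a->q6 q3-b->q7 q4-a->q6 q4-b->q8 q5-a->q9 q5-b->q8 q6-a->q0 q6-b->q10 q7-a->q0 q7-b->q11 q8-a->q12 q8-b->q11 q9-a->q12 q9-b->q12 q10-a->q1 q10-b->q13 q11-a->q14 q11-b->q13 q12-a->q14 q12-b->q14 q13-a->q15 q13-b->q5 q14-a->q15 q14-b->q15 q15-a->q9 q15-b->q9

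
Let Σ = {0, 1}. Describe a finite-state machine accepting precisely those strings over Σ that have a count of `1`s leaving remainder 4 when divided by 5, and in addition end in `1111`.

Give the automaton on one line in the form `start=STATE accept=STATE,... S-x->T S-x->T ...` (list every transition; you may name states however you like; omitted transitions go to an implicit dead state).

start=s0 accept=s7 s0-0->s0 s0-1->s1 s1-0->s2 s1-1->s3 s2-0->s2 s2-1->s4 s3-0->s4 s3-1->s5 s4-0->s4 s4-1->s6 s5-0->s6 s5-1->s7 s6-0->s6 s6-1->s8 s7-0->s8 s7-1->s0 s8-0->s8 s8-1->s0

Run two small machines in parallel and take their product. One (5 states) tracks the count of `1`s modulo 5; the other (5 states) tracks how much of the suffix `1111` has currently been matched. Each combined state is a pair, one component from each; accept when both components accept. Minimizing collapses redundant product states.
A 9-state machine:
        0   1  
>  s0   s0  s1 
   s1   s2  s3 
   s2   s2  s4 
   s3   s4  s5 
   s4   s4  s6 
   s5   s6  s7 
   s6   s6  s8 
 * s7   s8  s0 
   s8   s8  s0 
(> = start, * = accepting)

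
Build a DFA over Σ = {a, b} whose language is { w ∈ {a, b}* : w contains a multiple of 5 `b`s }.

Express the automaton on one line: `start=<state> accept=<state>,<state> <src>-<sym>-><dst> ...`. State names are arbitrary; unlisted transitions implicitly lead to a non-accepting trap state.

Keep the running count of `b`s modulo 5: each `b` advances along the cycle s0 → s1 → s2 → s3 → s4 → s0 while other symbols loop. Accept at s0.
With 5 states:
        a   b  
>* s0   s0  s1 
   s1   s1  s2 
   s2   s2  s3 
   s3   s3  s4 
   s4   s4  s0 
(> = start, * = accepting)

start=s0 accept=s0 s0-a->s0 s0-b->s1 s1-a->s1 s1-b->s2 s2-a->s2 s2-b->s3 s3-a->s3 s3-b->s4 s4-a->s4 s4-b->s0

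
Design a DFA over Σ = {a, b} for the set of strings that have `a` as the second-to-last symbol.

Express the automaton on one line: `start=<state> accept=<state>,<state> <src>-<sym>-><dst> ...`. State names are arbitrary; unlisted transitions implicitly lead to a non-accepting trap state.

start=q0 accept=q3,q4 q0-a->q1 q0-b->q2 q1-a->q3 q1-b->q4 q2-a->q5 q2-b->q6 q3-a->q3 q3-b->q4 q4-a->q5 q4-b->q6 q5-a->q3 q5-b->q4 q6-a->q5 q6-b->q6

A DFA must remember the last 2 symbols (since which symbol is second-to-last isn't known until the input ends). Use one state per possible window of the last ≤2 symbols; accept from those whose window starts with `a`.
With 7 states:
        a   b  
>  q0   q1  q2 
   q1   q3  q4 
   q2   q5  q6 
 * q3   q3  q4 
 * q4   q5  q6 
   q5   q3  q4 
   q6   q5  q6 
(> = start, * = accepting)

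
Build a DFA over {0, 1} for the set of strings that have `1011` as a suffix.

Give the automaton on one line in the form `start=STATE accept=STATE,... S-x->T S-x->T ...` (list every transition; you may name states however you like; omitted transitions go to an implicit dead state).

start=S0 accept=S4 S0-0->S0 S0-1->S1 S1-0->S2 S1-1->S1 S2-0->S0 S2-1->S3 S3-0->S2 S3-1->S4 S4-0->S2 S4-1->S1

Remember how much of `1011` the current input suffix matches. State S0 means no match yet; S1 means the last symbol is `1`; S2 means the last 2 symbols are `10`; S3 means the last 3 symbols are `101`; S4 means the last 4 symbols are `1011`. Only S4 accepts. On a mismatch, fall back to the longest proper suffix that is still a prefix of `1011`.
A 5-state machine:
        0   1  
>  S0   S0  S1 
   S1   S2  S1 
   S2   S0  S3 
   S3   S2  S4 
 * S4   S2  S1 
(> = start, * = accepting)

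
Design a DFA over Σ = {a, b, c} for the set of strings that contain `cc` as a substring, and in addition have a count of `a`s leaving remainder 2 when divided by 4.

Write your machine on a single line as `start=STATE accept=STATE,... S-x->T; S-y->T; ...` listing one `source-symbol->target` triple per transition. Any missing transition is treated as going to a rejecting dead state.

Build one automaton per condition and run them in lockstep. One (3 states) tracks whether and how much of `cc` has been seen; the other (4 states) tracks the count of `a`s modulo 4. Each combined state is a pair, one component from each; accept when both components accept.
A 12-state machine:
          a    b    c  
>  s0     s1   s0   s2 
   s1     s3   s1   s4 
   s2     s1   s0   s5 
   s3     s6   s3   s7 
   s4     s3   s1   s8 
   s5     s8   s5   s5 
   s6     s0   s6   s9 
   s7     s6   s3  s10 
   s8    s10   s8   s8 
   s9     s0   s6  s11 
 * s10   s11  s10  s10 
   s11    s5  s11  s11 
(> = start, * = accepting)

start=s0; accept=s10; s0-a->s1; s0-b->s0; s0-c->s2; s1-a->s3; s1-b->s1; s1-c->s4; s2-a->s1; s2-b->s0; s2-c->s5; s3-a->s6; s3-b->s3; s3-c->s7; s4-a->s3; s4-b->s1; s4-c->s8; s5-a->s8; s5-b->s5; s5-c->s5; s6-a->s0; s6-b->s6; s6-c->s9; s7-a->s6; s7-b->s3; s7-c->s10; s8-a->s10; s8-b->s8; s8-c->s8; s9-a->s0; s9-b->s6; s9-c->s11; s10-a->s11; s10-b->s10; s10-c->s10; s11-a->s5; s11-b->s11; s11-c->s11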